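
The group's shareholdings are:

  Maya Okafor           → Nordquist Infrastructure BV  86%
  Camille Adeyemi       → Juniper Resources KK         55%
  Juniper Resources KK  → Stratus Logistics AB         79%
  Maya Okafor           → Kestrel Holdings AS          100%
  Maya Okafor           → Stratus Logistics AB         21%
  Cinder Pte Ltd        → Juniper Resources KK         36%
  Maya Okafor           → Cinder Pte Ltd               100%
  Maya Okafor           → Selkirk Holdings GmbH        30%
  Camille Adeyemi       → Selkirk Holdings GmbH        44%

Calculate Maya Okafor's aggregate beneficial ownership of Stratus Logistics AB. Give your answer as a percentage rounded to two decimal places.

49.44%

Maya reaches Stratus along 2 paths.
Via Cinder → Juniper: 100% × 36% × 79% = 28.44%.
Direct stake: 21% = 21%.
Total: 28.44% + 21% = 49.44%.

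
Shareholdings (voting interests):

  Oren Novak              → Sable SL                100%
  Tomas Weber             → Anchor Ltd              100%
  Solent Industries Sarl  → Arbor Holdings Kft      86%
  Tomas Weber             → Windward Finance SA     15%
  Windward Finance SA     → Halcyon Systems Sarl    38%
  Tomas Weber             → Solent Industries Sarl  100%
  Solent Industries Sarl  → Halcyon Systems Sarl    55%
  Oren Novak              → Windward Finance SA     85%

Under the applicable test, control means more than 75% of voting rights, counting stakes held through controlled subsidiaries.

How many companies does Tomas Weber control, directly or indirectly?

Tomas holds 100% of Solent, so Tomas controls Solent.
Solent holds 86% of Arbor, so Tomas controls Arbor.
Tomas holds 100% of Anchor, so Tomas controls Anchor.
No other company's threshold is met.
Tomas controls 3 companies.

3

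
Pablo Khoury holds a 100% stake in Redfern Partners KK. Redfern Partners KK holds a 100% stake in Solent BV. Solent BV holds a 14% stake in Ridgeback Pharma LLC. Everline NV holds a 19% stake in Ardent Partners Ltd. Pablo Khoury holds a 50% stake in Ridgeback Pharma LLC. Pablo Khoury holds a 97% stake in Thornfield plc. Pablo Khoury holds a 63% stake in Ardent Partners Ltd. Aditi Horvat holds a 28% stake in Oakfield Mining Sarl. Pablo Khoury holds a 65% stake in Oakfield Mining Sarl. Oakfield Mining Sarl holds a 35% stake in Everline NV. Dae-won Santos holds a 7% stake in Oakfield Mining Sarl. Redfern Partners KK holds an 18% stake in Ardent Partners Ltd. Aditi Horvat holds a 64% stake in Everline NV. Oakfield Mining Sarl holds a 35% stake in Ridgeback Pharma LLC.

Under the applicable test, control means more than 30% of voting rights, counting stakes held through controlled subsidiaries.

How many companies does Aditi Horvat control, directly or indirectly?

Aditi holds 64% of Everline, so Aditi controls Everline.
No other company's threshold is met.
Aditi controls 1 company.

1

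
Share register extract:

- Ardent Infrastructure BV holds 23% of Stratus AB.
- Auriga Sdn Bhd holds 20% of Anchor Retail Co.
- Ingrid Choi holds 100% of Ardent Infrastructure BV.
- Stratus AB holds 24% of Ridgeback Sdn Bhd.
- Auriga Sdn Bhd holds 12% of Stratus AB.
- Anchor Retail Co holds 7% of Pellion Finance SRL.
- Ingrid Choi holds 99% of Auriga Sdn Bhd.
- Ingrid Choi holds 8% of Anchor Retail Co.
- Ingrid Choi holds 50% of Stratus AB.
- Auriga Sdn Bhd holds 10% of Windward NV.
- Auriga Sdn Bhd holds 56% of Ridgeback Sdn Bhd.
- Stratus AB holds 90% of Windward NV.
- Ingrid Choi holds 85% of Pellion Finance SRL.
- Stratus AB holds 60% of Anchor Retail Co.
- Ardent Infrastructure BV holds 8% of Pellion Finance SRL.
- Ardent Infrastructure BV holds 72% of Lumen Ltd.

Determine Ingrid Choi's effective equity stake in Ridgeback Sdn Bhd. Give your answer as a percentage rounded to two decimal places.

75.81%

Ingrid reaches Ridgeback along 4 paths.
Via Auriga → Stratus: 99% × 12% × 24% = 2.8512%.
Via Ardent → Stratus: 100% × 23% × 24% = 5.52%.
Via Stratus: 50% × 24% = 12%.
Via Auriga: 99% × 56% = 55.44%.
Total: 2.8512% + 5.52% + 12% + 55.44% = 75.8112%.
Rounded: 75.81%.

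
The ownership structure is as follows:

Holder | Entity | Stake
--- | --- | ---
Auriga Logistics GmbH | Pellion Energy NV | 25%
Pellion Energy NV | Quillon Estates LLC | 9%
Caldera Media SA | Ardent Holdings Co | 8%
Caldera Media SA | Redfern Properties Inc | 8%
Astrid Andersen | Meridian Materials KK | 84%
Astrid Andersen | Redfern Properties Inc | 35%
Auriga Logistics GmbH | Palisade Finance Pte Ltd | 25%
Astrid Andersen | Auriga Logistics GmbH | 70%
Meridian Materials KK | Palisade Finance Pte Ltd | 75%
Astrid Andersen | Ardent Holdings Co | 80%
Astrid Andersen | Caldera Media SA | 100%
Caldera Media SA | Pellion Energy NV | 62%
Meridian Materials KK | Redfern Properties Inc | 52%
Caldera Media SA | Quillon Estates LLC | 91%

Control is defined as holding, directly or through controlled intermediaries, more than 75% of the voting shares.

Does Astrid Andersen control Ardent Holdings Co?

Astrid holds 100% of Caldera, so Astrid controls Caldera.
Caldera and Astrid together hold 8% + 80% = 88% of Ardent, so Astrid controls Ardent.

Yes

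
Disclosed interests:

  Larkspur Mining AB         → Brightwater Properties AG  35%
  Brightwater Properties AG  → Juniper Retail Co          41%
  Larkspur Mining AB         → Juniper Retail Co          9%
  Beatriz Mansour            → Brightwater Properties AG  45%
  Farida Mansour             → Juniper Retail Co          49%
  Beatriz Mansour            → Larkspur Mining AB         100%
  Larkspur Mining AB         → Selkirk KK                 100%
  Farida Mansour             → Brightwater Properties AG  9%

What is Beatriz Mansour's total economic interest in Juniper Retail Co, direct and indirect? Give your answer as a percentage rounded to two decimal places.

41.80%

Beatriz reaches Juniper along 3 paths.
Via Larkspur → Brightwater: 100% × 35% × 41% = 14.35%.
Via Brightwater: 45% × 41% = 18.45%.
Via Larkspur: 100% × 9% = 9%.
Total: 14.35% + 18.45% + 9% = 41.8%.
Rounded: 41.80%.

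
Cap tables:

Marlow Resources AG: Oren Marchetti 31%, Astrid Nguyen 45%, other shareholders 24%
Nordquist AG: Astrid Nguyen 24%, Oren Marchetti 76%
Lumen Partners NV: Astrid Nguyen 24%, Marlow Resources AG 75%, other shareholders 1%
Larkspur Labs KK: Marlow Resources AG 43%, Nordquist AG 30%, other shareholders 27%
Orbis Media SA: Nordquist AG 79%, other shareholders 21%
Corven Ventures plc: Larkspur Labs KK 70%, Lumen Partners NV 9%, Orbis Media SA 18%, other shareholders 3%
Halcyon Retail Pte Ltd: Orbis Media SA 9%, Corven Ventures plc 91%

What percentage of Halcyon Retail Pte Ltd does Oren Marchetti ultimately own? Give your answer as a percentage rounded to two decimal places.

40.16%

Oren reaches Halcyon along 5 paths.
Via Nordquist → Orbis: 76% × 79% × 9% = 5.4036%.
Via Marlow → Larkspur → Corven: 31% × 43% × 70% × 91% = 8.49121%.
Via Nordquist → Larkspur → Corven: 76% × 30% × 70% × 91% = 14.5236%.
Via Marlow → Lumen → Corven: 31% × 75% × 9% × 91% = 1.904175%.
Via Nordquist → Orbis → Corven: 76% × 79% × 18% × 91% = 9.834552%.
Total: 5.4036% + 8.49121% + 14.5236% + 1.904175% + 9.834552% = 40.157137%.
Rounded: 40.16%.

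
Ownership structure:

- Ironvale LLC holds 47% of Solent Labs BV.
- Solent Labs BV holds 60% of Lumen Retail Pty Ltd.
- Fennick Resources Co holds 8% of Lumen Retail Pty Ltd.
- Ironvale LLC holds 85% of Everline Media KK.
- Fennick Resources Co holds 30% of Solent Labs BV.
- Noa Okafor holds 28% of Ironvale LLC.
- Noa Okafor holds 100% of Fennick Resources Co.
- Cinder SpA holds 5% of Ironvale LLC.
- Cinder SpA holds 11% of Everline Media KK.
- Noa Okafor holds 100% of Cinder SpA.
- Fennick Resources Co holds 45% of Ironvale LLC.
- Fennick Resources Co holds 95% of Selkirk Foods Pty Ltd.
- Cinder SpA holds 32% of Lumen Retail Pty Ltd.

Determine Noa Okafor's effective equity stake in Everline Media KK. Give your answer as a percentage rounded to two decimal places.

Noa reaches Everline along 4 paths.
Via Ironvale: 28% × 85% = 23.8%.
Via Fennick → Ironvale: 100% × 45% × 85% = 38.25%.
Via Cinder → Ironvale: 100% × 5% × 85% = 4.25%.
Via Cinder: 100% × 11% = 11%.
Total: 23.8% + 38.25% + 4.25% + 11% = 77.3%.
Rounded: 77.30%.

77.30%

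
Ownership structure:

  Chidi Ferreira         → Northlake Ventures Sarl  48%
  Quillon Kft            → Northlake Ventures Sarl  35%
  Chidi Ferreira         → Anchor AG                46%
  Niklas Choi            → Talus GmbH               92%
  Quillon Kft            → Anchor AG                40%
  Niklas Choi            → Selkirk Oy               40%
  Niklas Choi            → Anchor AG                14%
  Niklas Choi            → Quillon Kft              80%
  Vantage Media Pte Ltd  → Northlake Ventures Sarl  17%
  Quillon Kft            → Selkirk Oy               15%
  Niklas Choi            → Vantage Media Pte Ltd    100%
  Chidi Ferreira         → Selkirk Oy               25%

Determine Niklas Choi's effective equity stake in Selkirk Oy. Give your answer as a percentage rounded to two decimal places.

Niklas reaches Selkirk along 2 paths.
Direct stake: 40% = 40%.
Via Quillon: 80% × 15% = 12%.
Total: 40% + 12% = 52%.
Rounded: 52.00%.

52.00%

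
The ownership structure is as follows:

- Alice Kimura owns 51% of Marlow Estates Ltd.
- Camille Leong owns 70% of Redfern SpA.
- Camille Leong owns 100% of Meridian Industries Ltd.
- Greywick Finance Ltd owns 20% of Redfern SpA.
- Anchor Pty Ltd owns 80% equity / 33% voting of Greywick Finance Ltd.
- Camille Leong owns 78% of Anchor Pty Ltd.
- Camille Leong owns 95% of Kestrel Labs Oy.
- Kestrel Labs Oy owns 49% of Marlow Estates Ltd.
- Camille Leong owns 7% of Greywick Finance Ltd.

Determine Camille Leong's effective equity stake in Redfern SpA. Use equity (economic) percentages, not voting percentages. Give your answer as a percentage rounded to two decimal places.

Camille reaches Redfern along 3 paths.
Direct stake: 70% = 70%.
Via Greywick: 7% × 20% = 1.4%.
Via Anchor → Greywick: 78% × 80% × 20% = 12.48%.
Total: 70% + 1.4% + 12.48% = 83.88%.

83.88%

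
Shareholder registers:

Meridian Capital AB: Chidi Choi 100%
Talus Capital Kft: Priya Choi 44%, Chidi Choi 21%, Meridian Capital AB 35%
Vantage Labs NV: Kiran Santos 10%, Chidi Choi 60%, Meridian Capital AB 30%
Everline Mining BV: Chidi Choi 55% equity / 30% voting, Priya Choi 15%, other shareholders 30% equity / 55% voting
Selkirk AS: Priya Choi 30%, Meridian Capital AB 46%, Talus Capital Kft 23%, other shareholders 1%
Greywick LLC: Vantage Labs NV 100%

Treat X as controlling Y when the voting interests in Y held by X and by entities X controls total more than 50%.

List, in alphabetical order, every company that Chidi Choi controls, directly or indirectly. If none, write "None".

Chidi holds 100% of Meridian, so Chidi controls Meridian.
Chidi and Meridian together hold 21% + 35% = 56% of Talus, so Chidi controls Talus.
Chidi and Meridian together hold 60% + 30% = 90% of Vantage, so Chidi controls Vantage.
Meridian and Talus together hold 46% + 23% = 69% of Selkirk, so Chidi controls Selkirk.
Vantage holds 100% of Greywick, so Chidi controls Greywick.
No other company's threshold is met.

Greywick LLC, Meridian Capital AB, Selkirk AS, Talus Capital Kft, Vantage Labs NV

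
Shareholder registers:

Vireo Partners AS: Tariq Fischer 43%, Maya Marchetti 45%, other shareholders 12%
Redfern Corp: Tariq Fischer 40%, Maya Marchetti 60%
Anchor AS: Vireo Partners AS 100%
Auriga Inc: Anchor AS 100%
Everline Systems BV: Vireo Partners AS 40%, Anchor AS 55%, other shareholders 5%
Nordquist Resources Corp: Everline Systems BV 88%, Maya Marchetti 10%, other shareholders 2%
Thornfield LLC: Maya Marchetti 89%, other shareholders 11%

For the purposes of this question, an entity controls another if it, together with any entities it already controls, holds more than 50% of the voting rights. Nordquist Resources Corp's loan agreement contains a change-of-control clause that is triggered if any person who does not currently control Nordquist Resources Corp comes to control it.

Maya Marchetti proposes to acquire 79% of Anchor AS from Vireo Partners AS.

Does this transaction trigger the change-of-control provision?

Yes

The purchase adds only to Maya's holdings (Vireo's stake shrinks), so Maya is the only person who could newly come to control Nordquist.
Maya holds 60% of Redfern, so Maya controls Redfern.
Maya holds 89% of Thornfield, so Maya controls Thornfield.
In Nordquist, Maya's side holds only 10%, not > 50%.
So before the transaction, Maya does not control Nordquist.
After the purchase, Maya holds 79% of Anchor directly, and Vireo's stake falls to 21%.
Maya holds 79% of Anchor, so Maya controls Anchor.
Anchor holds 55% of Everline, so Maya controls Everline.
Everline and Maya together hold 88% + 10% = 98% of Nordquist, so Maya controls Nordquist.
Maya did not control Nordquist before and does after, so the clause is triggered.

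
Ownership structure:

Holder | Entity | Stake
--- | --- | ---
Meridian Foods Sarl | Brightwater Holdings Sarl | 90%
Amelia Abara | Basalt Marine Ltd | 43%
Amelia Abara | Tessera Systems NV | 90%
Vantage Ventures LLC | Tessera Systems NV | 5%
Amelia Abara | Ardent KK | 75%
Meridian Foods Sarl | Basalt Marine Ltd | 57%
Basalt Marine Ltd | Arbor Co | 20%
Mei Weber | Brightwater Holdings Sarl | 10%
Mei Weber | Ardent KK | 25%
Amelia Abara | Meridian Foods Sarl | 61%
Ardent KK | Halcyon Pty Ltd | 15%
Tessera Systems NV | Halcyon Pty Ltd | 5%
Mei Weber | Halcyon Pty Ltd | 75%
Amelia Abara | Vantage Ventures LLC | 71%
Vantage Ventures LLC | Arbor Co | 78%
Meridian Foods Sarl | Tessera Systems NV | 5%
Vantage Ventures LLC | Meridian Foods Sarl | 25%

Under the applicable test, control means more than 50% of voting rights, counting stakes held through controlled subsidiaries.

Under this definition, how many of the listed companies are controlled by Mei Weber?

Mei holds 75% of Halcyon, so Mei controls Halcyon.
No other company's threshold is met.
Mei controls 1 company.

1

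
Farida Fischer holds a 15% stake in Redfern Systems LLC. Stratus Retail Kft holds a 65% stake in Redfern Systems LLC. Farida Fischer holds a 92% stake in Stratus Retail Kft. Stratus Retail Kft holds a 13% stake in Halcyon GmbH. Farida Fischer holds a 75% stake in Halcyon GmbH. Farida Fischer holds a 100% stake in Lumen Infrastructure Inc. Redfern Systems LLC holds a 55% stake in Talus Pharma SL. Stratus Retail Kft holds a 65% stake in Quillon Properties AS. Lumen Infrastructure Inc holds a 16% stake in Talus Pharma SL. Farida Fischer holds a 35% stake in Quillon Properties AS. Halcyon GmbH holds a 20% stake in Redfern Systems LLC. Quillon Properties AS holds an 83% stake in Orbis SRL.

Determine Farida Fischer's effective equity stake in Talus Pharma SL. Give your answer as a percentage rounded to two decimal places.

66.71%

Farida reaches Talus along 5 paths.
Via Halcyon → Redfern: 75% × 20% × 55% = 8.25%.
Via Stratus → Halcyon → Redfern: 92% × 13% × 20% × 55% = 1.3156%.
Via Stratus → Redfern: 92% × 65% × 55% = 32.89%.
Via Redfern: 15% × 55% = 8.25%.
Via Lumen: 100% × 16% = 16%.
Total: 8.25% + 1.3156% + 32.89% + 8.25% + 16% = 66.7056%.
Rounded: 66.71%.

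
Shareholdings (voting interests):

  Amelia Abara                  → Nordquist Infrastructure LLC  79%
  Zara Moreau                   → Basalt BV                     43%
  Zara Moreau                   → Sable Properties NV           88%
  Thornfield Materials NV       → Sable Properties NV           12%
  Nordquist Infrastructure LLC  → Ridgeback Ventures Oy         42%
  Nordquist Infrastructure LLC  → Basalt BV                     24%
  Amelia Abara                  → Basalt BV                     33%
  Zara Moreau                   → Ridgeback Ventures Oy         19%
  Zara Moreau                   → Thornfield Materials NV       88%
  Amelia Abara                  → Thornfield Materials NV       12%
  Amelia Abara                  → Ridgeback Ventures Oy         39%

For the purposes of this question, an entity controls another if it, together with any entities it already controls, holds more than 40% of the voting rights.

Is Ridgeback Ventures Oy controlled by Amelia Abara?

Amelia holds 79% of Nordquist, so Amelia controls Nordquist.
Nordquist and Amelia together hold 42% + 39% = 81% of Ridgeback, so Amelia controls Ridgeback.

Yes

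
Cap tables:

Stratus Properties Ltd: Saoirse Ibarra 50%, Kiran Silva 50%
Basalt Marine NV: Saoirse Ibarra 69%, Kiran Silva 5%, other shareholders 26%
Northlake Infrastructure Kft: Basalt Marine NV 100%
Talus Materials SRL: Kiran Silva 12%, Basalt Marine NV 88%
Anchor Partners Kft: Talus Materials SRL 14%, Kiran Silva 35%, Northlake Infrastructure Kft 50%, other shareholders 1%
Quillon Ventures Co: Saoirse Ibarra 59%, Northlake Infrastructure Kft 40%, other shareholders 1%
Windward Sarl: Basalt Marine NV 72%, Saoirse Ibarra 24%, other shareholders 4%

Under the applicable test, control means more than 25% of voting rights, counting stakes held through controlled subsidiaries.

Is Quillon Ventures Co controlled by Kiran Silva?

No

Kiran holds 50% of Stratus, so Kiran controls Stratus.
Kiran holds 35% of Anchor, so Kiran controls Anchor.
Neither Kiran nor any entity Kiran controls holds any voting interest in Quillon.
So Kiran does not control Quillon.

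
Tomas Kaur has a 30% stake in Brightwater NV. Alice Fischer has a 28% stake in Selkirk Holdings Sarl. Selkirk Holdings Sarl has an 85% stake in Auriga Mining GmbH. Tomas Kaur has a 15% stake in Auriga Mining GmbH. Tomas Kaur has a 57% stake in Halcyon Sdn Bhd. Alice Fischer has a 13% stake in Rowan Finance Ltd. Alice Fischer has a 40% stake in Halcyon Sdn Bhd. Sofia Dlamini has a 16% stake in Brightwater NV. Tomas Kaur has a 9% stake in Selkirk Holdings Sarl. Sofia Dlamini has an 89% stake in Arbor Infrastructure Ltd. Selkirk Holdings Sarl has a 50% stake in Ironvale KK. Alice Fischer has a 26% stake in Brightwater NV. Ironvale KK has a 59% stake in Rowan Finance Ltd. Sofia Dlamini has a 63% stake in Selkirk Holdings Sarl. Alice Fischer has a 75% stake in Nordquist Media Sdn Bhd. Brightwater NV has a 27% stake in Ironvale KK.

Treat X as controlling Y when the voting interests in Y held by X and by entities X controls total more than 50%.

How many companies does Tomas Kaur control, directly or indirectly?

1

Tomas holds 57% of Halcyon, so Tomas controls Halcyon.
No other company's threshold is met.
Tomas controls 1 company.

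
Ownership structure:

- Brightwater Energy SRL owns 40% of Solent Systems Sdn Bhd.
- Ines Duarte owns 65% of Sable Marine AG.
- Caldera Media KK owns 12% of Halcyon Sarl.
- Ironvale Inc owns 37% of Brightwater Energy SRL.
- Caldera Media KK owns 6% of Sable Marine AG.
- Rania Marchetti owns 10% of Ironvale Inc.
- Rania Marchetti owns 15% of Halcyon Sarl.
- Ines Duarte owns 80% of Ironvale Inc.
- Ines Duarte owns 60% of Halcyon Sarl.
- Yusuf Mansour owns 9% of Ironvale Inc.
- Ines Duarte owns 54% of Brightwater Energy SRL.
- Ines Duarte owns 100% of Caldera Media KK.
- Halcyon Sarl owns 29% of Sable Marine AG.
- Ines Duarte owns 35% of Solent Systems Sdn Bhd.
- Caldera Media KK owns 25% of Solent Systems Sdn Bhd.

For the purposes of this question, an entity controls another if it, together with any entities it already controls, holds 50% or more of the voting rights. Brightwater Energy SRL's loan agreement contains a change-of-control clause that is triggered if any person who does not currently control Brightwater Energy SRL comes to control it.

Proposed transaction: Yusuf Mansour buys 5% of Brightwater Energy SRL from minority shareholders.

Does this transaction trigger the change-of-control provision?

The purchase changes only Yusuf's holdings, so Yusuf is the only person who could newly come to control Brightwater.
Yusuf's largest direct stake is 9% in Ironvale, which does not meet the threshold, so Yusuf controls no company.
Neither Yusuf nor any entity Yusuf controls holds any voting interest in Brightwater.
So before the transaction, Yusuf does not control Brightwater.
After the purchase, Yusuf holds 5% of Brightwater directly.
After the transaction, Yusuf's side holds 5% of Brightwater, not ≥ 50%, so Yusuf still does not control Brightwater.
No new person acquires control, so the clause is not triggered.

No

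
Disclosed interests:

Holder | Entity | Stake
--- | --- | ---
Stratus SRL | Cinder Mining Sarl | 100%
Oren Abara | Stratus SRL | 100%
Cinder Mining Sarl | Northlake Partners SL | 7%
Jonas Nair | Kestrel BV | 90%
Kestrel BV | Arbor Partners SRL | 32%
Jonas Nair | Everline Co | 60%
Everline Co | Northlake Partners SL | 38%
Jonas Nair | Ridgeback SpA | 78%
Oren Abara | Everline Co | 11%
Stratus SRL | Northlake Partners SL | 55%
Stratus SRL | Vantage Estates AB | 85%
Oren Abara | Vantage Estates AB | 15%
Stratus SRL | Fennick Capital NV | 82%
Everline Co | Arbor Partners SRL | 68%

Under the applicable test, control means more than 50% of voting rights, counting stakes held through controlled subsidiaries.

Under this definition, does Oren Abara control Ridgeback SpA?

No

Oren holds 100% of Stratus, so Oren controls Stratus.
Stratus and Oren together hold 85% + 15% = 100% of Vantage, so Oren controls Vantage.
Stratus holds 100% of Cinder, so Oren controls Cinder.
Stratus holds 82% of Fennick, so Oren controls Fennick.
Stratus and Cinder together hold 55% + 7% = 62% of Northlake, so Oren controls Northlake.
Neither Oren nor any entity Oren controls holds any voting interest in Ridgeback.
So Oren does not control Ridgeback.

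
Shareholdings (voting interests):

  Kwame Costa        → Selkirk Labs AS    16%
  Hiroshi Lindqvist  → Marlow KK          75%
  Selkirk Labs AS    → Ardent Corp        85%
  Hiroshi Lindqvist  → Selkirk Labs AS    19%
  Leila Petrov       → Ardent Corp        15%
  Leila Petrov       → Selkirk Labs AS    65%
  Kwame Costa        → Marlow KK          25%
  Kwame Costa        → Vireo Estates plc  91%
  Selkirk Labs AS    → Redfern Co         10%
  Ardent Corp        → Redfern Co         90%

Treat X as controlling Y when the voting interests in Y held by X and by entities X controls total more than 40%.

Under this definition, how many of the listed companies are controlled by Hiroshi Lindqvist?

1

Hiroshi holds 75% of Marlow, so Hiroshi controls Marlow.
No other company's threshold is met.
Hiroshi controls 1 company.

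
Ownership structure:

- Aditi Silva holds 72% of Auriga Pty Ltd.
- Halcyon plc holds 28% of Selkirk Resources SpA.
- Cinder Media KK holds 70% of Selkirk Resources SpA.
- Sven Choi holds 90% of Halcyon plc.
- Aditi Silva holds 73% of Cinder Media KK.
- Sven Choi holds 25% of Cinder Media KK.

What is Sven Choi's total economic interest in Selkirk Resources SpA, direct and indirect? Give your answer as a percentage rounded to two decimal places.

Sven reaches Selkirk along 2 paths.
Via Cinder: 25% × 70% = 17.5%.
Via Halcyon: 90% × 28% = 25.2%.
Total: 17.5% + 25.2% = 42.7%.
Rounded: 42.70%.

42.70%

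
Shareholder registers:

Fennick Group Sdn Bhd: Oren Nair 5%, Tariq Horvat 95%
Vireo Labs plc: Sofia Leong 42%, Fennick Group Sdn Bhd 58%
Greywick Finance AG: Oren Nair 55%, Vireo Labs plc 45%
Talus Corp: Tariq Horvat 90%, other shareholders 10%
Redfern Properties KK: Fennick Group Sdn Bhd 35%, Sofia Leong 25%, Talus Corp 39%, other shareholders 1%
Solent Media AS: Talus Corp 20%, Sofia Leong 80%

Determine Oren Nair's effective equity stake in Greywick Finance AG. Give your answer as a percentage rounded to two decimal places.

56.31%

Oren reaches Greywick along 2 paths.
Direct stake: 55% = 55%.
Via Fennick → Vireo: 5% × 58% × 45% = 1.305%.
Total: 55% + 1.305% = 56.305%.
Rounded: 56.31%.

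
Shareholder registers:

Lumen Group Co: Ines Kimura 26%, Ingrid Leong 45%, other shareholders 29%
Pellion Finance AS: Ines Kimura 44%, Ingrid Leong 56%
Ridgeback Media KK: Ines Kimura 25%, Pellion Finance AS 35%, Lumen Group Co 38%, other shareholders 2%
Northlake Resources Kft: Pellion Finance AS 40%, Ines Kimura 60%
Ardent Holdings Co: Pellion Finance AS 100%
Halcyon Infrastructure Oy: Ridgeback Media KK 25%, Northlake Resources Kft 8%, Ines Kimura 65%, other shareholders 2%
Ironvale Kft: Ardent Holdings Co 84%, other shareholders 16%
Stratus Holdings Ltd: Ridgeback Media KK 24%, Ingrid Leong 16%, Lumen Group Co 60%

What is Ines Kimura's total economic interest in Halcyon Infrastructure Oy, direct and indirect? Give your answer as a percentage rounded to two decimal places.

Ines reaches Halcyon along 6 paths.
Via Ridgeback: 25% × 25% = 6.25%.
Via Pellion → Ridgeback: 44% × 35% × 25% = 3.85%.
Via Lumen → Ridgeback: 26% × 38% × 25% = 2.47%.
Via Pellion → Northlake: 44% × 40% × 8% = 1.408%.
Via Northlake: 60% × 8% = 4.8%.
Direct stake: 65% = 65%.
Total: 6.25% + 3.85% + 2.47% + 1.408% + 4.8% + 65% = 83.778%.
Rounded: 83.78%.

83.78%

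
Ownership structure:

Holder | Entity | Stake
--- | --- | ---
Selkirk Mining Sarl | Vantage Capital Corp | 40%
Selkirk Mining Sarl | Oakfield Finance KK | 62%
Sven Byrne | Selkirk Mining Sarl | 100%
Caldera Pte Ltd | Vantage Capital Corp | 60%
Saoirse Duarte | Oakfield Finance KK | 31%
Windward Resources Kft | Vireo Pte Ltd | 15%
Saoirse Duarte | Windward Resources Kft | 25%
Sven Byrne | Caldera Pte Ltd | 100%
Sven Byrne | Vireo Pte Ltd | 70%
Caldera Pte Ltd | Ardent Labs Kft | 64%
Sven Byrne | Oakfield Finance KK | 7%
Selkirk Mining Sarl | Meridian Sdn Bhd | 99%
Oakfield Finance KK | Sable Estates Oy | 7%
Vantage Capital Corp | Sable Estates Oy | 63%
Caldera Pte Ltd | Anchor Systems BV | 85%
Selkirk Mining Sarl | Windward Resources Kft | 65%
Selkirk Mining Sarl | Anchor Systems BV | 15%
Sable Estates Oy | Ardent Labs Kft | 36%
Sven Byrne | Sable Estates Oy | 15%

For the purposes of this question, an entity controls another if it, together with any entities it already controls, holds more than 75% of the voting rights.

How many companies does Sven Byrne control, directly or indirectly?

Sven holds 100% of Selkirk, so Sven controls Selkirk.
Sven holds 100% of Caldera, so Sven controls Caldera.
Caldera and Selkirk together hold 60% + 40% = 100% of Vantage, so Sven controls Vantage.
Vantage and Sven together hold 63% + 15% = 78% of Sable, so Sven controls Sable.
Caldera and Selkirk together hold 85% + 15% = 100% of Anchor, so Sven controls Anchor.
Caldera and Sable together hold 64% + 36% = 100% of Ardent, so Sven controls Ardent.
Selkirk holds 99% of Meridian, so Sven controls Meridian.
No other company's threshold is met.
Sven controls 7 companies.

7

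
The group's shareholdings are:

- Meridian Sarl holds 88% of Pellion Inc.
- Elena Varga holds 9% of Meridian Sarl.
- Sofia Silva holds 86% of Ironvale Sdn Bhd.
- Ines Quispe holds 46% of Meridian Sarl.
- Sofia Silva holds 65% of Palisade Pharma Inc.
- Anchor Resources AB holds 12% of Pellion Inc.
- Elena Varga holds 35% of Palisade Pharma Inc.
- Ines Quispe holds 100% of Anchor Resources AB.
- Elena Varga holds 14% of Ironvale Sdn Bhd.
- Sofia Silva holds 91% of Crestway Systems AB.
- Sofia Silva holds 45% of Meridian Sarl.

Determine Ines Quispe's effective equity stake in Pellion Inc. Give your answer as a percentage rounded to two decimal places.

Ines reaches Pellion along 2 paths.
Via Meridian: 46% × 88% = 40.48%.
Via Anchor: 100% × 12% = 12%.
Total: 40.48% + 12% = 52.48%.

52.48%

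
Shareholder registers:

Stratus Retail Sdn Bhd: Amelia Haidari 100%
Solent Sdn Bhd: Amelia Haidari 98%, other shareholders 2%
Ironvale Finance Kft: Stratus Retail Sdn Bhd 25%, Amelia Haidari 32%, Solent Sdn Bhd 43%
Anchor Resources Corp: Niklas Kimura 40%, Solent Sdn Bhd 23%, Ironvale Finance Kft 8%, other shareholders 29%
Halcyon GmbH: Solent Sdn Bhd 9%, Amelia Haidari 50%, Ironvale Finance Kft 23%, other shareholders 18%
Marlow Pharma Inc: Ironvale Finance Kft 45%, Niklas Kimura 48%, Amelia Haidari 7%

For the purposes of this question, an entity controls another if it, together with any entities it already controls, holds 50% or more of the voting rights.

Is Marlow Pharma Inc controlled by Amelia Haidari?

Amelia holds 98% of Solent, so Amelia controls Solent.
Amelia holds 100% of Stratus, so Amelia controls Stratus.
Stratus and Amelia and Solent together hold 25% + 32% + 43% = 100% of Ironvale, so Amelia controls Ironvale.
Ironvale and Amelia together hold 45% + 7% = 52% of Marlow, so Amelia controls Marlow.

Yes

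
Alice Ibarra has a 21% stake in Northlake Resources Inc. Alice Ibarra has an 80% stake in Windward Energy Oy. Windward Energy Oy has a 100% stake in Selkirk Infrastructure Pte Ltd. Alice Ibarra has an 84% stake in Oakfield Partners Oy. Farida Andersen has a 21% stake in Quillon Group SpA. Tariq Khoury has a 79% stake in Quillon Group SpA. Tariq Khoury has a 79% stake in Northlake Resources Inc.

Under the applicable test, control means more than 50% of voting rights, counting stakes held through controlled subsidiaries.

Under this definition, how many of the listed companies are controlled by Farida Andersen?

0

Farida's largest direct stake is 21% in Quillon, which does not meet the threshold.
Farida controls 0 companies.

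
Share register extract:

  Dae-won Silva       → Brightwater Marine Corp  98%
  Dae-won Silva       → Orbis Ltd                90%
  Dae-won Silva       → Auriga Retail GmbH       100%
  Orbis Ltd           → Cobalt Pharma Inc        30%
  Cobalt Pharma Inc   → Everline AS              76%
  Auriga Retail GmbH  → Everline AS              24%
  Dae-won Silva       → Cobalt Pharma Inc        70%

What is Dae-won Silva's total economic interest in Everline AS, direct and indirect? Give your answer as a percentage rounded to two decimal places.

97.72%

Dae-won reaches Everline along 3 paths.
Via Cobalt: 70% × 76% = 53.2%.
Via Orbis → Cobalt: 90% × 30% × 76% = 20.52%.
Via Auriga: 100% × 24% = 24%.
Total: 53.2% + 20.52% + 24% = 97.72%.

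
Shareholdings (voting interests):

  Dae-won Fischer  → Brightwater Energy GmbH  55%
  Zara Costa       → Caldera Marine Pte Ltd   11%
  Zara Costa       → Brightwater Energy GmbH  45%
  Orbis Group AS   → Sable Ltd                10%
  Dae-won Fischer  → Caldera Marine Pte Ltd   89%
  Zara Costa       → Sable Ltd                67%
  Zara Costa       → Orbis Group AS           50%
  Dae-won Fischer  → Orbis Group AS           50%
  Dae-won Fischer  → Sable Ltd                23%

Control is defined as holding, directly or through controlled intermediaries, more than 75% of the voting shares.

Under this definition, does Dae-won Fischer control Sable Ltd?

Dae-won holds 89% of Caldera, so Dae-won controls Caldera.
In Sable, Dae-won's side holds only 23%, not > 75%.
So Dae-won does not control Sable.

No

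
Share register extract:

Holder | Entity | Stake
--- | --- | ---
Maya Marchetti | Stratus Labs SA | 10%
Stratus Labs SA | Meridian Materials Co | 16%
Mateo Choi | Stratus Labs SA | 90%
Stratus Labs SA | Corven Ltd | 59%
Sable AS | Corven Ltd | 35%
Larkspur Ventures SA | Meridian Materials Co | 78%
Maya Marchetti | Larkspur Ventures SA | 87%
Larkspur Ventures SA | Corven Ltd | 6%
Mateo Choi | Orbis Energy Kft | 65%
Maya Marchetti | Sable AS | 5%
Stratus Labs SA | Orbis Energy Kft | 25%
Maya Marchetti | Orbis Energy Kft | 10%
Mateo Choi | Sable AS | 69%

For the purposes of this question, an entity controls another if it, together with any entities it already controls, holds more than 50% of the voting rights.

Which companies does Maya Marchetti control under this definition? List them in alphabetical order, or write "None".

Maya holds 87% of Larkspur, so Maya controls Larkspur.
Larkspur holds 78% of Meridian, so Maya controls Meridian.
No other company's threshold is met.

Larkspur Ventures SA, Meridian Materials Co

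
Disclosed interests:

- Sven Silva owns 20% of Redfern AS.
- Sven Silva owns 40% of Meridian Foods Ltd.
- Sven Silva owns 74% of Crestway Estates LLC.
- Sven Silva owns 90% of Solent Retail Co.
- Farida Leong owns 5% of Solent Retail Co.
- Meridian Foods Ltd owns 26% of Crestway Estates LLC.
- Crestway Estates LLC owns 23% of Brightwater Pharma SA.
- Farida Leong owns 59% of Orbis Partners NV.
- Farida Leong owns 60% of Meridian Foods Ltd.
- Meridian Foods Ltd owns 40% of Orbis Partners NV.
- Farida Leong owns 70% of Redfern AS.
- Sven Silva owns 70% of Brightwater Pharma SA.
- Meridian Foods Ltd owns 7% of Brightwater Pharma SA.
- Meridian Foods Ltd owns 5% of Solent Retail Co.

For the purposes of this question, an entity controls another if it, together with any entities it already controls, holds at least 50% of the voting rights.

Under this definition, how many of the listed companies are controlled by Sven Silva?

Sven holds 74% of Crestway, so Sven controls Crestway.
Crestway and Sven together hold 23% + 70% = 93% of Brightwater, so Sven controls Brightwater.
Sven holds 90% of Solent, so Sven controls Solent.
No other company's threshold is met.
Sven controls 3 companies.

3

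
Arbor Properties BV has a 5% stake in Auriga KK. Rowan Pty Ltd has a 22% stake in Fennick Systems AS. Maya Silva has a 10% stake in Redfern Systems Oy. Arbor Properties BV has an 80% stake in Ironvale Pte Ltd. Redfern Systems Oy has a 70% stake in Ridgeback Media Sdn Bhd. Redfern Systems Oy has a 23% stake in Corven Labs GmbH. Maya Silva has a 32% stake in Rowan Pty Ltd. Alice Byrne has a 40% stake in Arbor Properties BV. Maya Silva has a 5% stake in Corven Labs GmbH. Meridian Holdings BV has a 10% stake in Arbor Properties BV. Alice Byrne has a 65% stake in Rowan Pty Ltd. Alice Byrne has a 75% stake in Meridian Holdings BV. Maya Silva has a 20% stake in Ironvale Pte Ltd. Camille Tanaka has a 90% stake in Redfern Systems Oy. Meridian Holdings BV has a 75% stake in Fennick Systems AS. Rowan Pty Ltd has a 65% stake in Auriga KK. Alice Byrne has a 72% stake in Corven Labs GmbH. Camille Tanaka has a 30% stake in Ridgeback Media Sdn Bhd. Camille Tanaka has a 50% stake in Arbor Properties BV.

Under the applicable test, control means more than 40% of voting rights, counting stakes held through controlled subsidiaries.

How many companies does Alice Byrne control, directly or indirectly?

7

Alice holds 75% of Meridian, so Alice controls Meridian.
Meridian and Alice together hold 10% + 40% = 50% of Arbor, so Alice controls Arbor.
Alice holds 65% of Rowan, so Alice controls Rowan.
Rowan and Arbor together hold 65% + 5% = 70% of Auriga, so Alice controls Auriga.
Alice holds 72% of Corven, so Alice controls Corven.
Arbor holds 80% of Ironvale, so Alice controls Ironvale.
Meridian and Rowan together hold 75% + 22% = 97% of Fennick, so Alice controls Fennick.
No other company's threshold is met.
Alice controls 7 companies.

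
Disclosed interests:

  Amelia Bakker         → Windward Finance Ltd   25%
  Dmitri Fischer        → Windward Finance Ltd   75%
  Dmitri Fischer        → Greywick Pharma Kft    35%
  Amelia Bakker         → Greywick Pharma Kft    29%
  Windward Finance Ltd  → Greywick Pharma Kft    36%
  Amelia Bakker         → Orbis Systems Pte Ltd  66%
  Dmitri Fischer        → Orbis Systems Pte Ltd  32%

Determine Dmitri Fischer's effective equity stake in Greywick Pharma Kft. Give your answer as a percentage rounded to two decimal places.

Dmitri reaches Greywick along 2 paths.
Direct stake: 35% = 35%.
Via Windward: 75% × 36% = 27%.
Total: 35% + 27% = 62%.
Rounded: 62.00%.

62.00%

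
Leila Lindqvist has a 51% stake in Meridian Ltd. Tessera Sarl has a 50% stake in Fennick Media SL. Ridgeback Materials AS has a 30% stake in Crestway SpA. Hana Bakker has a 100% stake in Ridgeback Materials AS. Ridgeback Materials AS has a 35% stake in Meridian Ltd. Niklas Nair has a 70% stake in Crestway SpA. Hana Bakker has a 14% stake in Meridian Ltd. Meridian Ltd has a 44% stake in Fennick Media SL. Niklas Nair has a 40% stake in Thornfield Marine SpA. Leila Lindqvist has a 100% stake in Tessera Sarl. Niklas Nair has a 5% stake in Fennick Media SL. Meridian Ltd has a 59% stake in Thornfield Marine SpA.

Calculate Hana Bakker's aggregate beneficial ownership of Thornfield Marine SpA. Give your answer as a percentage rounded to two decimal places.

Hana reaches Thornfield along 2 paths.
Via Meridian: 14% × 59% = 8.26%.
Via Ridgeback → Meridian: 100% × 35% × 59% = 20.65%.
Total: 8.26% + 20.65% = 28.91%.

28.91%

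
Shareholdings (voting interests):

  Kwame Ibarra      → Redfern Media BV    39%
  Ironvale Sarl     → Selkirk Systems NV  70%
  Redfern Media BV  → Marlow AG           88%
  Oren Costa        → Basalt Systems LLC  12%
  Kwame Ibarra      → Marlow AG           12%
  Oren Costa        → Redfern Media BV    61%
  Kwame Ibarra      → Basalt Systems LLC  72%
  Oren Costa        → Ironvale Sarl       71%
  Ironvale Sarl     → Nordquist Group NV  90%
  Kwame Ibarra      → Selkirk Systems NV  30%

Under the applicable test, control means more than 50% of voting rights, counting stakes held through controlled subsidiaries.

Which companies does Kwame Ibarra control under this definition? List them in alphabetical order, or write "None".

Kwame holds 72% of Basalt, so Kwame controls Basalt.
No other company's threshold is met.

Basalt Systems LLC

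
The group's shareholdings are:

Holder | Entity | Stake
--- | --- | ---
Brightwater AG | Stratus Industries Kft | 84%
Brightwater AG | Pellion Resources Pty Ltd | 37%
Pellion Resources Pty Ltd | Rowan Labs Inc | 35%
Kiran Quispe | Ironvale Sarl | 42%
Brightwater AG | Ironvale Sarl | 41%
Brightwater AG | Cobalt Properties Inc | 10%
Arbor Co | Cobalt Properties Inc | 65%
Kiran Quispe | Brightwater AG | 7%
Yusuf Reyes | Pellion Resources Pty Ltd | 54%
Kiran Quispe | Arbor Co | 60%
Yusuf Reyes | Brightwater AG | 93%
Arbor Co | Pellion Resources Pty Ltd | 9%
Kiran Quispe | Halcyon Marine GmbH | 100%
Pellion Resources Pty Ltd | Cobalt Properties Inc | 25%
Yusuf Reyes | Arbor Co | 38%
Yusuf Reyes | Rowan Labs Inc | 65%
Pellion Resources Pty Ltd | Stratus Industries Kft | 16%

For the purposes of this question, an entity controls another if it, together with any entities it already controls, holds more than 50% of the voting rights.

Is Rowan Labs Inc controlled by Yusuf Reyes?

Yes

Yusuf holds 93% of Brightwater, so Yusuf controls Brightwater.
Brightwater and Yusuf together hold 37% + 54% = 91% of Pellion, so Yusuf controls Pellion.
Yusuf and Pellion together hold 65% + 35% = 100% of Rowan, so Yusuf controls Rowan.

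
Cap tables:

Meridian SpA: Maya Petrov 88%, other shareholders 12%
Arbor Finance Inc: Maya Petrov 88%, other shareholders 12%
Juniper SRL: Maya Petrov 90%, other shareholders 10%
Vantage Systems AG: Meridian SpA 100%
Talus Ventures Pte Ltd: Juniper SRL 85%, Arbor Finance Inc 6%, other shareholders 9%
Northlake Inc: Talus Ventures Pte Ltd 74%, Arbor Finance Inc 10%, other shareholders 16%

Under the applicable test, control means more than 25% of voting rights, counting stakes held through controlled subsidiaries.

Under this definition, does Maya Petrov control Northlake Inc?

Yes

Maya holds 88% of Arbor, so Maya controls Arbor.
Maya holds 90% of Juniper, so Maya controls Juniper.
Juniper and Arbor together hold 85% + 6% = 91% of Talus, so Maya controls Talus.
Talus and Arbor together hold 74% + 10% = 84% of Northlake, so Maya controls Northlake.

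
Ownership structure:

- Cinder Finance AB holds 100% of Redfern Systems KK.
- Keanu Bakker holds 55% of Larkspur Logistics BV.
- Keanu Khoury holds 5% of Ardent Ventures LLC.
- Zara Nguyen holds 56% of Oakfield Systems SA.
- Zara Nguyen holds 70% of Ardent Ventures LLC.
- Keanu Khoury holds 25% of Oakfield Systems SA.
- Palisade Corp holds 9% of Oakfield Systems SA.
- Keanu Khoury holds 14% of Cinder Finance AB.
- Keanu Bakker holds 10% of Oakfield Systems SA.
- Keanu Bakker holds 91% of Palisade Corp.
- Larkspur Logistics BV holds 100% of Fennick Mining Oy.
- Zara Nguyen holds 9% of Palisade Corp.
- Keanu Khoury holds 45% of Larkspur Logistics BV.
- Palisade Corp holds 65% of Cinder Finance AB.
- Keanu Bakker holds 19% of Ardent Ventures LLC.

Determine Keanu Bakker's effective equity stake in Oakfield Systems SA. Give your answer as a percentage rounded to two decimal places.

18.19%

Keanu Bakker reaches Oakfield along 2 paths.
Direct stake: 10% = 10%.
Via Palisade: 91% × 9% = 8.19%.
Total: 10% + 8.19% = 18.19%.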